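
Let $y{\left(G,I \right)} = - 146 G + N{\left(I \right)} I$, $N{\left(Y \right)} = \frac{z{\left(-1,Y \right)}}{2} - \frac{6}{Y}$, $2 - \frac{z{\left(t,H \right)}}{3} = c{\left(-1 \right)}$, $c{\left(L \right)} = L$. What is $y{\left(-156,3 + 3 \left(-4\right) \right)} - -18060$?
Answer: $\frac{81579}{2} \approx 40790.0$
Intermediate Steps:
$z{\left(t,H \right)} = 9$ ($z{\left(t,H \right)} = 6 - -3 = 6 + 3 = 9$)
$N{\left(Y \right)} = \frac{9}{2} - \frac{6}{Y}$
$y{\left(G,I \right)} = - 146 G + I \left(\frac{9}{2} - \frac{6}{I}\right)$ ($y{\left(G,I \right)} = - 146 G + \left(\frac{9}{2} - \frac{6}{I}\right) I = - 146 G + I \left(\frac{9}{2} - \frac{6}{I}\right)$)
$y{\left(-156,3 + 3 \left(-4\right) \right)} - -18060 = \left(-6 - -22776 + \frac{9 \left(3 + 3 \left(-4\right)\right)}{2}\right) - -18060 = \left(-6 + 22776 + \frac{9 \left(3 - 12\right)}{2}\right) + 18060 = \left(-6 + 22776 + \frac{9}{2} \left(-9\right)\right) + 18060 = \left(-6 + 22776 - \frac{81}{2}\right) + 18060 = \frac{45459}{2} + 18060 = \frac{81579}{2}$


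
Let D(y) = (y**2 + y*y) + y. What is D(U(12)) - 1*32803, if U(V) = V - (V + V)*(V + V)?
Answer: 602825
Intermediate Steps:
U(V) = V - 4*V**2 (U(V) = V - 2*V*2*V = V - 4*V**2)
D(y) = y + 2*y**2 (D(y) = (y**2 + y**2) + y = 2*y**2 + y = y + 2*y**2)
D(U(12)) - 1*32803 = (12*(1 - 4*12))*(1 + 2*(12*(1 - 4*12))) - 1*32803 = (12*(1 - 48))*(1 + 2*(12*(1 - 48))) - 32803 = (12*(-47))*(1 + 2*(12*(-47))) - 32803 = -564*(1 + 2*(-564)) - 32803 = -564*(1 - 1128) - 32803 = -564*(-1127) - 32803 = 635628 - 32803 = 602825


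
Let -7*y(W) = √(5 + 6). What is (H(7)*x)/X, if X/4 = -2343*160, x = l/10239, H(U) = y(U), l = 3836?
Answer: 137*√11/3838396320 ≈ 1.1838e-7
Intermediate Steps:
y(W) = -√11/7 (y(W) = -√(5 + 6)/7 = -√11/7)
H(U) = -√11/7
x = 3836/10239 ≈ 0.37465
X = -1499520 (X = 4*(-2343*160) = 4*(-374880) = -1499520)
(H(7)*x)/X = (-√11/7*(3836/10239))/(-1499520) = -548*√11/10239*(-1/1499520) = 137*√11/3838396320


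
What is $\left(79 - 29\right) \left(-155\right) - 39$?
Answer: $-7789$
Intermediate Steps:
$\left(79 - 29\right) \left(-155\right) - 39 = 50 \left(-155\right) - 39 = -7750 - 39 = -7789$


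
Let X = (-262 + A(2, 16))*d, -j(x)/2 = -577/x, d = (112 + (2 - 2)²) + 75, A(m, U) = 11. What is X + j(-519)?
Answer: -24361457/519 ≈ -46939.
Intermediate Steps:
d = 187 (d = (112 + 0²) + 75 = (112 + 0) + 75 = 112 + 75 = 187)
j(x) = 1154/x (j(x) = -(-1154)/x = 1154/x)
X = -46937 (X = (-262 + 11)*187 = -251*187 = -46937)
X + j(-519) = -46937 + 1154/(-519) = -46937 + 1154*(-1/519) = -46937 - 1154/519 = -24361457/519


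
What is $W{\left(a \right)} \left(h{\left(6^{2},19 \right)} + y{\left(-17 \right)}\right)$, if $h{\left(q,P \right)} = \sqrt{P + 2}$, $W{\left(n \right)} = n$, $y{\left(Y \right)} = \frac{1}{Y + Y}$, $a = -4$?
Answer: $\frac{2}{17} - 4 \sqrt{21} \approx -18.213$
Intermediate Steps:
$y{\left(Y \right)} = \frac{1}{2 Y}$
$h{\left(q,P \right)} = \sqrt{2 + P}$
$W{\left(a \right)} \left(h{\left(6^{2},19 \right)} + y{\left(-17 \right)}\right) = - 4 \left(\sqrt{2 + 19} + \frac{1}{2 \left(-17\right)}\right) = - 4 \left(\sqrt{21} + \frac{1}{2} \left(- \frac{1}{17}\right)\right) = - 4 \left(\sqrt{21} - \frac{1}{34}\right) = - 4 \left(- \frac{1}{34} + \sqrt{21}\right) = \frac{2}{17} - 4 \sqrt{21}$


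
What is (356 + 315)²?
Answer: 450241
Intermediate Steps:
(356 + 315)² = 671² = 450241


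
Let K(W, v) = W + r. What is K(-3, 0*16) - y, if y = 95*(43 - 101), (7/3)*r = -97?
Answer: 38258/7 ≈ 5465.4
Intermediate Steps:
r = -291/7 (r = (3/7)*(-97) = -291/7 ≈ -41.571)
y = -5510 (y = 95*(-58) = -5510)
K(W, v) = -291/7 + W (K(W, v) = W - 291/7 = -291/7 + W)
K(-3, 0*16) - y = (-291/7 - 3) - 1*(-5510) = -312/7 + 5510 = 38258/7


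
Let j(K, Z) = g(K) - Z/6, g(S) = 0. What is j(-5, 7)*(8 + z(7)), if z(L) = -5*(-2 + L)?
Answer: 119/6 ≈ 19.833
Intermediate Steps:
z(L) = 10 - 5*L
j(K, Z) = -Z/6 (j(K, Z) = 0 - Z/6 = -Z/6)
j(-5, 7)*(8 + z(7)) = (-⅙*7)*(8 + (10 - 5*7)) = -7*(8 + (10 - 35))/6 = -7*(8 - 25)/6 = -7/6*(-17) = 119/6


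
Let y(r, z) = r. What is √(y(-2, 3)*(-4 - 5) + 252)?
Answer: 3*√30 ≈ 16.432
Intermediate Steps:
√(y(-2, 3)*(-4 - 5) + 252) = √(-2*(-4 - 5) + 252) = √(-2*(-9) + 252) = √(18 + 252) = √270 = 3*√30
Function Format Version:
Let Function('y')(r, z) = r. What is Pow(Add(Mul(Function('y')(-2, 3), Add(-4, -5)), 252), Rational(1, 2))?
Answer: Mul(3, Pow(30, Rational(1, 2))) ≈ 16.432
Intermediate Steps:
Pow(Add(Mul(Function('y')(-2, 3), Add(-4, -5)), 252), Rational(1, 2)) = Pow(Add(Mul(-2, Add(-4, -5)), 252), Rational(1, 2)) = Pow(Add(Mul(-2, -9), 252), Rational(1, 2)) = Pow(Add(18, 252), Rational(1, 2)) = Pow(270, Rational(1, 2)) = Mul(3, Pow(30, Rational(1, 2)))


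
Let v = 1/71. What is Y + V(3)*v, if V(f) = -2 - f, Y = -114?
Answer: -8099/71 ≈ -114.07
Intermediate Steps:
v = 1/71 ≈ 0.014085
Y + V(3)*v = -114 + (-2 - 1*3)*(1/71) = -114 + (-2 - 3)*(1/71) = -114 - 5*1/71 = -114 - 5/71 = -8099/71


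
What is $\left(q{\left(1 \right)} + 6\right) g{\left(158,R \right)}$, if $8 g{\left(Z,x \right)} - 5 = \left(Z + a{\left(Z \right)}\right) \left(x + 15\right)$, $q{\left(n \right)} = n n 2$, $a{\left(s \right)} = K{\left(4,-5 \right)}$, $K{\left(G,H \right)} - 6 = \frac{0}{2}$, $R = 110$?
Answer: $20505$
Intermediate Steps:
$K{\left(G,H \right)} = 6$ ($K{\left(G,H \right)} = 6 + \frac{0}{2} = 6 + 0 \cdot \frac{1}{2} = 6 + 0 = 6$)
$a{\left(s \right)} = 6$
$q{\left(n \right)} = 2 n^{2}$ ($q{\left(n \right)} = n^{2} \cdot 2 = 2 n^{2}$)
$g{\left(Z,x \right)} = \frac{5}{8} + \frac{\left(6 + Z\right) \left(15 + x\right)}{8}$ ($g{\left(Z,x \right)} = \frac{5}{8} + \frac{\left(Z + 6\right) \left(x + 15\right)}{8} = \frac{5}{8} + \frac{\left(6 + Z\right) \left(15 + x\right)}{8}$)
$\left(q{\left(1 \right)} + 6\right) g{\left(158,R \right)} = \left(2 \cdot 1^{2} + 6\right) \left(\frac{95}{8} + \frac{3}{4} \cdot 110 + \frac{15}{8} \cdot 158 + \frac{1}{8} \cdot 158 \cdot 110\right) = \left(2 \cdot 1 + 6\right) \left(\frac{95}{8} + \frac{165}{2} + \frac{1185}{4} + \frac{4345}{2}\right) = \left(2 + 6\right) \frac{20505}{8} = 8 \cdot \frac{20505}{8} = 20505$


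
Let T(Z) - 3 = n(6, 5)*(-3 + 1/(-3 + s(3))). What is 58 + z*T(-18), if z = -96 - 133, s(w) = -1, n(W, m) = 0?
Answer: -629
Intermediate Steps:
T(Z) = 3 (T(Z) = 3 + 0*(-3 + 1/(-3 - 1)) = 3 + 0*(-3 + 1/(-4)) = 3 + 0*(-3 - ¼) = 3 + 0*(-13/4) = 3 + 0 = 3)
z = -229
58 + z*T(-18) = 58 - 229*3 = 58 - 687 = -629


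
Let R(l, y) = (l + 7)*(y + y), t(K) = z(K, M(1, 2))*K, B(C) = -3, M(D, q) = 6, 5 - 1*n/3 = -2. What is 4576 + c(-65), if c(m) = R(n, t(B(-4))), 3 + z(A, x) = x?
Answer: 4072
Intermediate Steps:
n = 21 (n = 15 - 3*(-2) = 15 + 6 = 21)
z(A, x) = -3 + x
t(K) = 3*K (t(K) = (-3 + 6)*K = 3*K)
R(l, y) = 2*y*(7 + l) (R(l, y) = (7 + l)*(2*y) = 2*y*(7 + l))
c(m) = -504 (c(m) = 2*(3*(-3))*(7 + 21) = 2*(-9)*28 = -504)
4576 + c(-65) = 4576 - 504 = 4072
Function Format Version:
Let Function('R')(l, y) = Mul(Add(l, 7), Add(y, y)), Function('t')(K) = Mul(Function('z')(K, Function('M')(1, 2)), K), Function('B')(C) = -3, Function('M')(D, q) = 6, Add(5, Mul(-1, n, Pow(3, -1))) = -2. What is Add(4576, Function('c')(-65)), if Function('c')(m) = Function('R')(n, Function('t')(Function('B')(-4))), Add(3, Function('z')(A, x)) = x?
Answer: 4072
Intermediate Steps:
n = 21 (n = Add(15, Mul(-3, -2)) = Add(15, 6) = 21)
Function('z')(A, x) = Add(-3, x)
Function('t')(K) = Mul(3, K) (Function('t')(K) = Mul(Add(-3, 6), K) = Mul(3, K))
Function('R')(l, y) = Mul(2, y, Add(7, l)) (Function('R')(l, y) = Mul(Add(7, l), Mul(2, y)) = Mul(2, y, Add(7, l)))
Function('c')(m) = -504 (Function('c')(m) = Mul(2, Mul(3, -3), Add(7, 21)) = Mul(2, -9, 28) = -504)
Add(4576, Function('c')(-65)) = Add(4576, -504) = 4072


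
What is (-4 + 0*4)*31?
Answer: -124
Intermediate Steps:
(-4 + 0*4)*31 = (-4 + 0)*31 = -4*31 = -124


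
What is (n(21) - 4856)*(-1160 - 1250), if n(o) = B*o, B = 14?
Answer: 10994420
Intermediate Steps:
n(o) = 14*o
(n(21) - 4856)*(-1160 - 1250) = (14*21 - 4856)*(-1160 - 1250) = (294 - 4856)*(-2410) = -4562*(-2410) = 10994420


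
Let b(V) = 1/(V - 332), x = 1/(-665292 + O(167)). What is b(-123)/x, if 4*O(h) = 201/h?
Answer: 88882971/60788 ≈ 1462.2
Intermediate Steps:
O(h) = 201/(4*h) (O(h) = (201/h)/4 = 201/(4*h))
x = -668/444414855 (x = 1/(-665292 + (201/4)/167) = 1/(-665292 + (201/4)*(1/167)) = 1/(-665292 + 201/668) = 1/(-444414855/668) = -668/444414855 ≈ -1.5031e-6)
b(V) = 1/(-332 + V)
b(-123)/x = 1/((-332 - 123)*(-668/444414855)) = -444414855/668/(-455) = -1/455*(-444414855/668) = 88882971/60788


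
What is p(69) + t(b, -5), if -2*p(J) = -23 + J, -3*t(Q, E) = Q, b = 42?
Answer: -37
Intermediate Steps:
t(Q, E) = -Q/3
p(J) = 23/2 - J/2 (p(J) = -(-23 + J)/2 = 23/2 - J/2)
p(69) + t(b, -5) = (23/2 - 1/2*69) - 1/3*42 = (23/2 - 69/2) - 14 = -23 - 14 = -37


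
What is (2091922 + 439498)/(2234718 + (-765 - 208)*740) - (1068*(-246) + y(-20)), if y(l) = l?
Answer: 198993200762/757349 ≈ 2.6275e+5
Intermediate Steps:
(2091922 + 439498)/(2234718 + (-765 - 208)*740) - (1068*(-246) + y(-20)) = (2091922 + 439498)/(2234718 + (-765 - 208)*740) - (1068*(-246) - 20) = 2531420/(2234718 - 973*740) - (-262728 - 20) = 2531420/(2234718 - 720020) - 1*(-262748) = 2531420/1514698 + 262748 = 2531420*(1/1514698) + 262748 = 1265710/757349 + 262748 = 198993200762/757349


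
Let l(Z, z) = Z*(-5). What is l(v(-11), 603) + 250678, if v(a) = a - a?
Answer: 250678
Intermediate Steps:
v(a) = 0
l(Z, z) = -5*Z
l(v(-11), 603) + 250678 = -5*0 + 250678 = 0 + 250678 = 250678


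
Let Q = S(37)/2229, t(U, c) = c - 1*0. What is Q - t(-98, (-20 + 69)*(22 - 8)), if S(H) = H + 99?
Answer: -1528958/2229 ≈ -685.94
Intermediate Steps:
S(H) = 99 + H
t(U, c) = c (t(U, c) = c + 0 = c)
Q = 136/2229 (Q = (99 + 37)/2229 = 136*(1/2229) = 136/2229 ≈ 0.061014)
Q - t(-98, (-20 + 69)*(22 - 8)) = 136/2229 - (-20 + 69)*(22 - 8) = 136/2229 - 49*14 = 136/2229 - 1*686 = 136/2229 - 686 = -1528958/2229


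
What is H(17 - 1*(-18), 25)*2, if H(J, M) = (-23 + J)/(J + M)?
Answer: ⅖ ≈ 0.40000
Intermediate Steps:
H(J, M) = (-23 + J)/(J + M)
H(17 - 1*(-18), 25)*2 = ((-23 + (17 - 1*(-18)))/((17 - 1*(-18)) + 25))*2 = ((-23 + (17 + 18))/((17 + 18) + 25))*2 = ((-23 + 35)/(35 + 25))*2 = (12/60)*2 = ((1/60)*12)*2 = (⅕)*2 = ⅖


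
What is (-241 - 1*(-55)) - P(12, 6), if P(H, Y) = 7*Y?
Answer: -228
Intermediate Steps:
(-241 - 1*(-55)) - P(12, 6) = (-241 - 1*(-55)) - 7*6 = (-241 + 55) - 1*42 = -186 - 42 = -228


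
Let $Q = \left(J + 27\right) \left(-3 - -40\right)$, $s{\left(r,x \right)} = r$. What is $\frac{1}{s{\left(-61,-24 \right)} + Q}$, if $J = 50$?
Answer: $\frac{1}{2788} \approx 0.00035868$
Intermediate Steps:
$Q = 2849$ ($Q = \left(50 + 27\right) \left(-3 - -40\right) = 77 \left(-3 + 40\right) = 77 \cdot 37 = 2849$)
$\frac{1}{s{\left(-61,-24 \right)} + Q} = \frac{1}{-61 + 2849} = \frac{1}{2788}$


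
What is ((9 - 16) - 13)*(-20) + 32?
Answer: 432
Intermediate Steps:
((9 - 16) - 13)*(-20) + 32 = (-7 - 13)*(-20) + 32 = -20*(-20) + 32 = 400 + 32 = 432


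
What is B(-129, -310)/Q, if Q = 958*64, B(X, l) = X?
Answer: -129/61312 ≈ -0.0021040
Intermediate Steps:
Q = 61312
B(-129, -310)/Q = -129/61312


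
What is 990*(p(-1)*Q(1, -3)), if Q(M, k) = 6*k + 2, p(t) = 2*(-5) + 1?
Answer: 142560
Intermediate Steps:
p(t) = -9 (p(t) = -10 + 1 = -9)
Q(M, k) = 2 + 6*k
990*(p(-1)*Q(1, -3)) = 990*(-9*(2 + 6*(-3))) = 990*(-9*(2 - 18)) = 990*(-9*(-16)) = 990*144 = 142560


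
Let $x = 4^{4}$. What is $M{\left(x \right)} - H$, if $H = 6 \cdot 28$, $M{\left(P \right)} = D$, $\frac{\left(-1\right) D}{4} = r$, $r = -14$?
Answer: $-112$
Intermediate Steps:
$D = 56$ ($D = \left(-4\right) \left(-14\right) = 56$)
$x = 256$
$M{\left(P \right)} = 56$
$H = 168$
$M{\left(x \right)} - H = 56 - 168 = -112$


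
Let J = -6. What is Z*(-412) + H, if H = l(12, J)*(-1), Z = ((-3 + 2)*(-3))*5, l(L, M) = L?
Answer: -6192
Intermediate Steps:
Z = 15 (Z = -1*(-3)*5 = 3*5 = 15)
H = -12 (H = 12*(-1) = -12)
Z*(-412) + H = 15*(-412) - 12 = -6180 - 12 = -6192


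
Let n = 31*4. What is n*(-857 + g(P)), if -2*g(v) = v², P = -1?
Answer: -106330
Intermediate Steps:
n = 124
g(v) = -v²/2
n*(-857 + g(P)) = 124*(-857 - ½*(-1)²) = 124*(-857 - ½*1) = 124*(-857 - ½) = 124*(-1715/2) = -106330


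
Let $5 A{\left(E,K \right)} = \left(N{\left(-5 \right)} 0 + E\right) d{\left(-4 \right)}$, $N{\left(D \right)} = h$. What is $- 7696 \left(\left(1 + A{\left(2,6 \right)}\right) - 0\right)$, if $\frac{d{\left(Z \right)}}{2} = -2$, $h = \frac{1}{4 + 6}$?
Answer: $\frac{23088}{5} \approx 4617.6$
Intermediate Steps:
$h = \frac{1}{10} \approx 0.1$
$N{\left(D \right)} = \frac{1}{10}$
$d{\left(Z \right)} = -4$ ($d{\left(Z \right)} = 2 \left(-2\right) = -4$)
$A{\left(E,K \right)} = - \frac{4 E}{5}$ ($A{\left(E,K \right)} = \frac{\left(\frac{1}{10} \cdot 0 + E\right) \left(-4\right)}{5} = \frac{\left(0 + E\right) \left(-4\right)}{5} = \frac{E \left(-4\right)}{5} = \frac{\left(-4\right) E}{5} = - \frac{4 E}{5}$)
$- 7696 \left(\left(1 + A{\left(2,6 \right)}\right) - 0\right) = - 7696 \left(\left(1 - \frac{8}{5}\right) - 0\right) = - 7696 \left(\left(1 - \frac{8}{5}\right) + 0\right) = - 7696 \left(- \frac{3}{5} + 0\right) = \left(-7696\right) \left(- \frac{3}{5}\right) = \frac{23088}{5}$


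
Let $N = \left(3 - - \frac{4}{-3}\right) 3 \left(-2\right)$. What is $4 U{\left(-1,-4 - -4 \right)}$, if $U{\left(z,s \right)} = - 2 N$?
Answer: $80$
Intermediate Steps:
$N = -10$ ($N = \left(3 - \left(-4\right) \left(- \frac{1}{3}\right)\right) 3 \left(-2\right) = \left(3 - \frac{4}{3}\right) 3 \left(-2\right) = \frac{5}{3} \cdot 3 \left(-2\right) = 5 \left(-2\right) = -10$)
$U{\left(z,s \right)} = 20$ ($U{\left(z,s \right)} = \left(-2\right) \left(-10\right) = 20$)
$4 U{\left(-1,-4 - -4 \right)} = 4 \cdot 20 = 80$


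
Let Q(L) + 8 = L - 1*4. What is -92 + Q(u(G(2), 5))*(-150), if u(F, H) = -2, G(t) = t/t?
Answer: 2008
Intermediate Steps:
G(t) = 1
Q(L) = -12 + L (Q(L) = -8 + (L - 1*4) = -8 + (L - 4) = -8 + (-4 + L) = -12 + L)
-92 + Q(u(G(2), 5))*(-150) = -92 + (-12 - 2)*(-150) = -92 - 14*(-150) = -92 + 2100 = 2008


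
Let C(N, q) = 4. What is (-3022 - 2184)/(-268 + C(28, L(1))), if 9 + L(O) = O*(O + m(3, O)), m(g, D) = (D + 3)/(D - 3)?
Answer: 2603/132 ≈ 19.720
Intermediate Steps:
m(g, D) = (3 + D)/(-3 + D)
L(O) = -9 + O*(O + (3 + O)/(-3 + O))
(-3022 - 2184)/(-268 + C(28, L(1))) = (-3022 - 2184)/(-268 + 4) = -5206/(-264) = -5206*(-1/264) = 2603/132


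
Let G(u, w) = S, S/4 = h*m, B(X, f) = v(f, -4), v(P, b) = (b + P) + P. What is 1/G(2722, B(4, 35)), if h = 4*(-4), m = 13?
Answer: -1/832 ≈ -0.0012019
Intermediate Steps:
v(P, b) = b + 2*P (v(P, b) = (P + b) + P = b + 2*P)
h = -16
B(X, f) = -4 + 2*f
S = -832 (S = 4*(-16*13) = 4*(-208) = -832)
G(u, w) = -832
1/G(2722, B(4, 35)) = 1/(-832) = -1/832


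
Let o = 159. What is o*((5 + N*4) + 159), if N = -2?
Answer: 24804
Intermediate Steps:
o*((5 + N*4) + 159) = 159*((5 - 2*4) + 159) = 159*((5 - 8) + 159) = 159*(-3 + 159) = 159*156 = 24804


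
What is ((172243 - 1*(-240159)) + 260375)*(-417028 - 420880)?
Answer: -563725230516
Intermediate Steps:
((172243 - 1*(-240159)) + 260375)*(-417028 - 420880) = ((172243 + 240159) + 260375)*(-837908) = (412402 + 260375)*(-837908) = 672777*(-837908) = -563725230516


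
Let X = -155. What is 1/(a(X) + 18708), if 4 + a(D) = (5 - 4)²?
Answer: 1/18705 ≈ 5.3462e-5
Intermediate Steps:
a(D) = -3 (a(D) = -4 + (5 - 4)² = -4 + 1² = -4 + 1 = -3)
1/(a(X) + 18708) = 1/(-3 + 18708) = 1/18705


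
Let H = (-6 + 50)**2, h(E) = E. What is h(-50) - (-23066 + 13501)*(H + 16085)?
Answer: 172370815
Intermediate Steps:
H = 1936 (H = 44**2 = 1936)
h(-50) - (-23066 + 13501)*(H + 16085) = -50 - (-23066 + 13501)*(1936 + 16085) = -50 - (-9565)*18021 = -50 - 1*(-172370865) = -50 + 172370865 = 172370815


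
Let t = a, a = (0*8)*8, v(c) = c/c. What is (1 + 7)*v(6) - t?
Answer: 8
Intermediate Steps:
v(c) = 1
a = 0 (a = 0*8 = 0)
t = 0
(1 + 7)*v(6) - t = (1 + 7)*1 - 1*0 = 8*1 + 0 = 8 + 0 = 8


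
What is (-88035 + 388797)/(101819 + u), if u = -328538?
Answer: -33418/25191 ≈ -1.3266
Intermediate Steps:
(-88035 + 388797)/(101819 + u) = (-88035 + 388797)/(101819 - 328538) = 300762/(-226719) = 300762*(-1/226719) = -33418/25191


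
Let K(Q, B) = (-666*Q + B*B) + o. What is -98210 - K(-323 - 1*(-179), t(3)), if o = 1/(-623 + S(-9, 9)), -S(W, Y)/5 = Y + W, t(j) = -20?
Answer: -121182221/623 ≈ -1.9451e+5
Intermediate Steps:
S(W, Y) = -5*W - 5*Y (S(W, Y) = -5*(Y + W) = -5*(W + Y) = -5*W - 5*Y)
o = -1/623 (o = 1/(-623 + (-5*(-9) - 5*9)) = 1/(-623 + (45 - 45)) = 1/(-623 + 0) = 1/(-623) = -1/623 ≈ -0.0016051)
K(Q, B) = -1/623 + B**2 - 666*Q (K(Q, B) = (-666*Q + B*B) - 1/623 = (-666*Q + B**2) - 1/623 = (B**2 - 666*Q) - 1/623 = -1/623 + B**2 - 666*Q)
-98210 - K(-323 - 1*(-179), t(3)) = -98210 - (-1/623 + (-20)**2 - 666*(-323 - 1*(-179))) = -98210 - (-1/623 + 400 - 666*(-323 + 179)) = -98210 - (-1/623 + 400 - 666*(-144)) = -98210 - (-1/623 + 400 + 95904) = -98210 - 1*59997391/623 = -98210 - 59997391/623 = -121182221/623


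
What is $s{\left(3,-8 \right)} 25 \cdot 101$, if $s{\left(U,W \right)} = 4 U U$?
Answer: $90900$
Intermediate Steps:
$s{\left(U,W \right)} = 4 U^{2}$
$s{\left(3,-8 \right)} 25 \cdot 101 = 4 \cdot 3^{2} \cdot 25 \cdot 101 = 4 \cdot 9 \cdot 25 \cdot 101 = 36 \cdot 25 \cdot 101 = 900 \cdot 101 = 90900$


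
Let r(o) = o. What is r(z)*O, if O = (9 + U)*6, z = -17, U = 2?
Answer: -1122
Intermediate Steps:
O = 66 (O = (9 + 2)*6 = 11*6 = 66)
r(z)*O = -17*66 = -1122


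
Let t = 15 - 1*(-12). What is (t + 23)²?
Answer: 2500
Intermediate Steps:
t = 27 (t = 15 + 12 = 27)
(t + 23)² = (27 + 23)² = 50² = 2500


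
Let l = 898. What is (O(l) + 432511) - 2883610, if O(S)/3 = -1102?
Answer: -2454405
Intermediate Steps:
O(S) = -3306 (O(S) = 3*(-1102) = -3306)
(O(l) + 432511) - 2883610 = (-3306 + 432511) - 2883610 = 429205 - 2883610 = -2454405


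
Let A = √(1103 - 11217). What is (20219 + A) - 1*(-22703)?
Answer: 42922 + I*√10114 ≈ 42922.0 + 100.57*I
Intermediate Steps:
A = I*√10114 (A = √(-10114) = I*√10114 ≈ 100.57*I)
(20219 + A) - 1*(-22703) = (20219 + I*√10114) - 1*(-22703) = (20219 + I*√10114) + 22703 = 42922 + I*√10114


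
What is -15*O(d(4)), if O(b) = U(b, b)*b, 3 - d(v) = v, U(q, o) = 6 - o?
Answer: 105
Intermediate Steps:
d(v) = 3 - v
O(b) = b*(6 - b) (O(b) = (6 - b)*b = b*(6 - b))
-15*O(d(4)) = -15*(3 - 1*4)*(6 - (3 - 1*4)) = -15*(3 - 4)*(6 - (3 - 4)) = -(-15)*(6 - 1*(-1)) = -(-15)*(6 + 1) = -(-15)*7 = -15*(-7) = 105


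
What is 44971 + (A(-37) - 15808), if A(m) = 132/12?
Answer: 29174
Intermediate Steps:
A(m) = 11 (A(m) = 132*(1/12) = 11)
44971 + (A(-37) - 15808) = 44971 + (11 - 15808) = 44971 - 15797 = 29174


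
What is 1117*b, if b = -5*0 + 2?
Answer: 2234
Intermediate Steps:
b = 2 (b = 0 + 2 = 2)
1117*b = 1117*2 = 2234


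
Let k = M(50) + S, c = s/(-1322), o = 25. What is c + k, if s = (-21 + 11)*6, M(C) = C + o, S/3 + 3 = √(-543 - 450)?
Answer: 43656/661 + 3*I*√993 ≈ 66.045 + 94.536*I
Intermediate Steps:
S = -9 + 3*I*√993 (S = -9 + 3*√(-543 - 450) = -9 + 3*√(-993) = -9 + 3*(I*√993) = -9 + 3*I*√993 ≈ -9.0 + 94.536*I)
M(C) = 25 + C (M(C) = C + 25 = 25 + C)
s = -60 (s = -10*6 = -60)
c = 30/661 (c = -60/(-1322) = -60*(-1/1322) = 30/661 ≈ 0.045386)
k = 66 + 3*I*√993 (k = (25 + 50) + (-9 + 3*I*√993) = 75 + (-9 + 3*I*√993) = 66 + 3*I*√993 ≈ 66.0 + 94.536*I)
c + k = 30/661 + (66 + 3*I*√993) = 43656/661 + 3*I*√993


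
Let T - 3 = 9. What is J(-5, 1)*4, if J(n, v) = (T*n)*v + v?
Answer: -236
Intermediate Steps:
T = 12 (T = 3 + 9 = 12)
J(n, v) = v + 12*n*v (J(n, v) = (12*n)*v + v = 12*n*v + v = v + 12*n*v)
J(-5, 1)*4 = (1*(1 + 12*(-5)))*4 = (1*(1 - 60))*4 = (1*(-59))*4 = -59*4 = -236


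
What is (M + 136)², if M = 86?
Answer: 49284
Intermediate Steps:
(M + 136)² = (86 + 136)² = 222² = 49284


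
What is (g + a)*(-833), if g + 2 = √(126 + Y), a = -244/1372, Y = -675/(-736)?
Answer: 12699/7 - 2499*√477434/184 ≈ -7570.2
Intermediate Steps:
Y = 675/736 (Y = -675*(-1/736) = 675/736 ≈ 0.91712)
a = -61/343 (a = -244*1/1372 = -61/343 ≈ -0.17784)
g = -2 + 3*√477434/184 (g = -2 + √(126 + 675/736) = -2 + √(93411/736) = -2 + 3*√477434/184 ≈ 9.2657)
(g + a)*(-833) = ((-2 + 3*√477434/184) - 61/343)*(-833) = (-747/343 + 3*√477434/184)*(-833) = 12699/7 - 2499*√477434/184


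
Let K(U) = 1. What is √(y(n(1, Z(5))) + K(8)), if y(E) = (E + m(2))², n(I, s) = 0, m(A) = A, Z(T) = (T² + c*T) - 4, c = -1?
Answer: √5 ≈ 2.2361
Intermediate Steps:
Z(T) = -4 + T² - T (Z(T) = (T² - T) - 4 = -4 + T² - T)
y(E) = (2 + E)² (y(E) = (E + 2)² = (2 + E)²)
√(y(n(1, Z(5))) + K(8)) = √((2 + 0)² + 1) = √(2² + 1) = √(4 + 1) = √5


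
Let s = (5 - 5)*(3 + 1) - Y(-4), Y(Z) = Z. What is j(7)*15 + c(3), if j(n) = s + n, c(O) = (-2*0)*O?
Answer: 165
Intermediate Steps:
s = 4 (s = (5 - 5)*(3 + 1) - 1*(-4) = 0*4 + 4 = 0 + 4 = 4)
c(O) = 0 (c(O) = 0*O = 0)
j(n) = 4 + n
j(7)*15 + c(3) = (4 + 7)*15 + 0 = 11*15 + 0 = 165 + 0 = 165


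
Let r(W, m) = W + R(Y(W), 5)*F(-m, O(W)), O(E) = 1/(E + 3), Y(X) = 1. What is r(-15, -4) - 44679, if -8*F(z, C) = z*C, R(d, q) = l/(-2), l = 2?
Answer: -1072657/24 ≈ -44694.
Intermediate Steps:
O(E) = 1/(3 + E)
R(d, q) = -1 (R(d, q) = 2/(-2) = 2*(-½) = -1)
F(z, C) = -C*z/8 (F(z, C) = -z*C/8 = -C*z/8)
r(W, m) = W - m/(8*(3 + W)) (r(W, m) = W - (-1)*(-m)/(8*(3 + W)) = W - m/(8*(3 + W)))
r(-15, -4) - 44679 = (-⅛*(-4) - 15*(3 - 15))/(3 - 15) - 44679 = (½ - 15*(-12))/(-12) - 44679 = -(½ + 180)/12 - 44679 = -1/12*361/2 - 44679 = -361/24 - 44679 = -1072657/24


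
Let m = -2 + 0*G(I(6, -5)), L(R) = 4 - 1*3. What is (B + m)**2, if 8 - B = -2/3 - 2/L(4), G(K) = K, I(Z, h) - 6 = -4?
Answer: 676/9 ≈ 75.111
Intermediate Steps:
I(Z, h) = 2 (I(Z, h) = 6 - 4 = 2)
L(R) = 1 (L(R) = 4 - 3 = 1)
B = 32/3 (B = 8 - (-2/3 - 2/1) = 8 - (-2*1/3 - 2*1) = 8 - (-2/3 - 2) = 8 - 1*(-8/3) = 8 + 8/3 = 32/3 ≈ 10.667)
m = -2 (m = -2 + 0*2 = -2 + 0 = -2)
(B + m)**2 = (32/3 - 2)**2 = (26/3)**2 = 676/9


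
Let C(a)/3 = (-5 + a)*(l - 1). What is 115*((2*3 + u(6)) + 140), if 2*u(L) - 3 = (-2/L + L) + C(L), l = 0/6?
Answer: 102695/6 ≈ 17116.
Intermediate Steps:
l = 0 (l = 0*(1/6) = 0)
C(a) = 15 - 3*a (C(a) = 3*((-5 + a)*(0 - 1)) = 3*((-5 + a)*(-1)) = 3*(5 - a) = 15 - 3*a)
u(L) = 9 - L - 1/L (u(L) = 3/2 + ((-2/L + L) + (15 - 3*L))/2 = 3/2 + ((L - 2/L) + (15 - 3*L))/2 = 3/2 + (15 - 2*L - 2/L)/2 = 3/2 + (15/2 - L - 1/L) = 9 - L - 1/L)
115*((2*3 + u(6)) + 140) = 115*((2*3 + (9 - 1*6 - 1/6)) + 140) = 115*((6 + (9 - 6 - 1*1/6)) + 140) = 115*((6 + (9 - 6 - 1/6)) + 140) = 115*((6 + 17/6) + 140) = 115*(53/6 + 140) = 115*(893/6) = 102695/6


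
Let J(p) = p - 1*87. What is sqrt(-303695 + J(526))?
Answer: 2*I*sqrt(75814) ≈ 550.69*I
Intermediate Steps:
J(p) = -87 + p (J(p) = p - 87 = -87 + p)
sqrt(-303695 + J(526)) = sqrt(-303695 + (-87 + 526)) = sqrt(-303695 + 439) = sqrt(-303256) = 2*I*sqrt(75814)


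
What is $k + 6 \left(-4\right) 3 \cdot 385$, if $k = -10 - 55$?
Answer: $-27785$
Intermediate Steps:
$k = -65$
$k + 6 \left(-4\right) 3 \cdot 385 = -65 + 6 \left(-4\right) 3 \cdot 385 = -65 + \left(-24\right) 3 \cdot 385 = -65 - 27720 = -27785$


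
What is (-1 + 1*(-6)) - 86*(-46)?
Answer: 3949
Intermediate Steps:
(-1 + 1*(-6)) - 86*(-46) = (-1 - 6) + 3956 = -7 + 3956 = 3949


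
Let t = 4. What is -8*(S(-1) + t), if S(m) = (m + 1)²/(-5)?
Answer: -32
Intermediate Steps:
S(m) = -(1 + m)²/5 (S(m) = (1 + m)²*(-⅕) = -(1 + m)²/5)
-8*(S(-1) + t) = -8*(-(1 - 1)²/5 + 4) = -8*(-⅕*0² + 4) = -8*(-⅕*0 + 4) = -8*(0 + 4) = -8*4 = -32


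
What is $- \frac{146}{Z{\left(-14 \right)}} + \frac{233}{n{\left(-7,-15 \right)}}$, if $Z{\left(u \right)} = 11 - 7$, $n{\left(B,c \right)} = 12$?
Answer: $- \frac{205}{12} \approx -17.083$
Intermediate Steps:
$Z{\left(u \right)} = 4$ ($Z{\left(u \right)} = 11 - 7 = 4$)
$- \frac{146}{Z{\left(-14 \right)}} + \frac{233}{n{\left(-7,-15 \right)}} = - \frac{146}{4} + \frac{233}{12} = \left(-146\right) \frac{1}{4} + 233 \cdot \frac{1}{12} = - \frac{73}{2} + \frac{233}{12} = - \frac{205}{12}$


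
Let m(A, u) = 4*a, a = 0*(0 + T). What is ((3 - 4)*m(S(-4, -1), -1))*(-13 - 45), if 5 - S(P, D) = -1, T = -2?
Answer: 0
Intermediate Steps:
S(P, D) = 6 (S(P, D) = 5 - 1*(-1) = 5 + 1 = 6)
a = 0 (a = 0*(0 - 2) = 0*(-2) = 0)
m(A, u) = 0 (m(A, u) = 4*0 = 0)
((3 - 4)*m(S(-4, -1), -1))*(-13 - 45) = ((3 - 4)*0)*(-13 - 45) = -1*0*(-58) = 0*(-58) = 0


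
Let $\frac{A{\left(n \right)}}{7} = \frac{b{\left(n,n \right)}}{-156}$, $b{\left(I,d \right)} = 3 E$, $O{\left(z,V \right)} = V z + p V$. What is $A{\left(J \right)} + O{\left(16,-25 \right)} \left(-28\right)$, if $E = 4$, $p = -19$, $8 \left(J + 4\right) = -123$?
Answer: $- \frac{27307}{13} \approx -2100.5$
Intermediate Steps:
$J = - \frac{155}{8}$ ($J = -4 + \frac{1}{8} \left(-123\right) = -4 - \frac{123}{8} = - \frac{155}{8} \approx -19.375$)
$O{\left(z,V \right)} = - 19 V + V z$ ($O{\left(z,V \right)} = V z - 19 V = - 19 V + V z$)
$b{\left(I,d \right)} = 12$ ($b{\left(I,d \right)} = 3 \cdot 4 = 12$)
$A{\left(n \right)} = - \frac{7}{13}$ ($A{\left(n \right)} = 7 \frac{12}{-156} = 7 \cdot 12 \left(- \frac{1}{156}\right) = 7 \left(- \frac{1}{13}\right) = - \frac{7}{13}$)
$A{\left(J \right)} + O{\left(16,-25 \right)} \left(-28\right) = - \frac{7}{13} + - 25 \left(-19 + 16\right) \left(-28\right) = - \frac{7}{13} + \left(-25\right) \left(-3\right) \left(-28\right) = - \frac{7}{13} + 75 \left(-28\right) = - \frac{7}{13} - 2100 = - \frac{27307}{13}$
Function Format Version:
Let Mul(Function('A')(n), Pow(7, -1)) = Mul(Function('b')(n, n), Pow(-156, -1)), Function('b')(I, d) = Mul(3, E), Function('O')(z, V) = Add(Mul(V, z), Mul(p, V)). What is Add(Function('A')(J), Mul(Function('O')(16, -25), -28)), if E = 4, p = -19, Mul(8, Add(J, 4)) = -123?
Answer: Rational(-27307, 13) ≈ -2100.5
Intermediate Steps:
J = Rational(-155, 8) (J = Add(-4, Mul(Rational(1, 8), -123)) = Add(-4, Rational(-123, 8)) = Rational(-155, 8) ≈ -19.375)
Function('O')(z, V) = Add(Mul(-19, V), Mul(V, z)) (Function('O')(z, V) = Add(Mul(V, z), Mul(-19, V)) = Add(Mul(-19, V), Mul(V, z)))
Function('b')(I, d) = 12 (Function('b')(I, d) = Mul(3, 4) = 12)
Function('A')(n) = Rational(-7, 13) (Function('A')(n) = Mul(7, Mul(12, Pow(-156, -1))) = Mul(7, Mul(12, Rational(-1, 156))) = Mul(7, Rational(-1, 13)) = Rational(-7, 13))
Add(Function('A')(J), Mul(Function('O')(16, -25), -28)) = Add(Rational(-7, 13), Mul(Mul(-25, Add(-19, 16)), -28)) = Add(Rational(-7, 13), Mul(Mul(-25, -3), -28)) = Add(Rational(-7, 13), Mul(75, -28)) = Add(Rational(-7, 13), -2100) = Rational(-27307, 13)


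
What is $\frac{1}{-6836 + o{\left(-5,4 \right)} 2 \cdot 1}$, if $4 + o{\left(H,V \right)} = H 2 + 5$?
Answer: $- \frac{1}{6854} \approx -0.0001459$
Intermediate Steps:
$o{\left(H,V \right)} = 1 + 2 H$ ($o{\left(H,V \right)} = -4 + \left(H 2 + 5\right) = -4 + \left(2 H + 5\right) = -4 + \left(5 + 2 H\right) = 1 + 2 H$)
$\frac{1}{-6836 + o{\left(-5,4 \right)} 2 \cdot 1} = \frac{1}{-6836 + \left(1 + 2 \left(-5\right)\right) 2 \cdot 1} = \frac{1}{-6836 + \left(1 - 10\right) 2 \cdot 1} = \frac{1}{-6836 + \left(-9\right) 2 \cdot 1} = \frac{1}{-6836 - 18} = \frac{1}{-6854} = - \frac{1}{6854}$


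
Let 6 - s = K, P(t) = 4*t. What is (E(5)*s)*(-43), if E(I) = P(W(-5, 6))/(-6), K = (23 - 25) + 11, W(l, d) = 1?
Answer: -86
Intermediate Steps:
K = 9 (K = -2 + 11 = 9)
s = -3 (s = 6 - 1*9 = 6 - 9 = -3)
E(I) = -⅔ (E(I) = (4*1)/(-6) = 4*(-⅙) = -⅔)
(E(5)*s)*(-43) = -⅔*(-3)*(-43) = 2*(-43) = -86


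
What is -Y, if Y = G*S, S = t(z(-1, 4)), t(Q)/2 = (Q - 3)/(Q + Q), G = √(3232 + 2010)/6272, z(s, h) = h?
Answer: -√5242/25088 ≈ -0.0028859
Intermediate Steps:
G = √5242/6272 (G = √5242*(1/6272) = √5242/6272 ≈ 0.011544)
t(Q) = (-3 + Q)/Q (t(Q) = 2*((Q - 3)/(Q + Q)) = 2*((-3 + Q)/((2*Q))) = 2*((-3 + Q)*(1/(2*Q))) = 2*((-3 + Q)/(2*Q)) = (-3 + Q)/Q)
S = ¼ (S = (-3 + 4)/4 = (¼)*1 = ¼ ≈ 0.25000)
Y = √5242/25088 (Y = (√5242/6272)*(¼) = √5242/25088 ≈ 0.0028859)
-Y = -√5242/25088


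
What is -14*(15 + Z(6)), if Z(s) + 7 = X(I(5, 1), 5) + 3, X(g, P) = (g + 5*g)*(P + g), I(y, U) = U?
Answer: -658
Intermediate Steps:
X(g, P) = 6*g*(P + g) (X(g, P) = (6*g)*(P + g) = 6*g*(P + g))
Z(s) = 32 (Z(s) = -7 + (6*1*(5 + 1) + 3) = -7 + (6*1*6 + 3) = -7 + (36 + 3) = -7 + 39 = 32)
-14*(15 + Z(6)) = -14*(15 + 32) = -14*47 = -658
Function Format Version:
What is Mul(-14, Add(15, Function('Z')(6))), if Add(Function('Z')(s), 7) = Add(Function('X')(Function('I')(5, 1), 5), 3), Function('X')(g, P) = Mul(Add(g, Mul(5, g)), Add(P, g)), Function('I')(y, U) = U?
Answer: -658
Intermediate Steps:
Function('X')(g, P) = Mul(6, g, Add(P, g)) (Function('X')(g, P) = Mul(Mul(6, g), Add(P, g)) = Mul(6, g, Add(P, g)))
Function('Z')(s) = 32 (Function('Z')(s) = Add(-7, Add(Mul(6, 1, Add(5, 1)), 3)) = Add(-7, Add(Mul(6, 1, 6), 3)) = Add(-7, Add(36, 3)) = Add(-7, 39) = 32)
Mul(-14, Add(15, Function('Z')(6))) = Mul(-14, Add(15, 32)) = Mul(-14, 47) = -658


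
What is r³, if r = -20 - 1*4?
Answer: -13824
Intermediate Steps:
r = -24 (r = -20 - 4 = -24)
r³ = (-24)³ = -13824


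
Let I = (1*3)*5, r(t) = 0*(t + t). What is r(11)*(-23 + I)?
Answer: 0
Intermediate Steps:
r(t) = 0 (r(t) = 0*(2*t) = 0)
I = 15 (I = 3*5 = 15)
r(11)*(-23 + I) = 0*(-23 + 15) = 0*(-8) = 0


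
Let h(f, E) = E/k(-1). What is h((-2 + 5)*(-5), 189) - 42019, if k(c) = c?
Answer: -42208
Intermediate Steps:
h(f, E) = -E (h(f, E) = E/(-1) = E*(-1) = -E)
h((-2 + 5)*(-5), 189) - 42019 = -1*189 - 42019 = -189 - 42019 = -42208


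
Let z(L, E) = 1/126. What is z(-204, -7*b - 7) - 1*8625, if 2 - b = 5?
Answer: -1086749/126 ≈ -8625.0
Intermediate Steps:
b = -3 (b = 2 - 1*5 = 2 - 5 = -3)
z(L, E) = 1/126
z(-204, -7*b - 7) - 1*8625 = 1/126 - 1*8625 = 1/126 - 8625 = -1086749/126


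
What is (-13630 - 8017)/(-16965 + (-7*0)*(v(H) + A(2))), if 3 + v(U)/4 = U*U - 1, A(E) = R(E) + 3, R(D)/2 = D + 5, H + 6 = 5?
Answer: 21647/16965 ≈ 1.2760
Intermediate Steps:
H = -1 (H = -6 + 5 = -1)
R(D) = 10 + 2*D (R(D) = 2*(D + 5) = 2*(5 + D) = 10 + 2*D)
A(E) = 13 + 2*E (A(E) = (10 + 2*E) + 3 = 13 + 2*E)
v(U) = -16 + 4*U**2 (v(U) = -12 + 4*(U*U - 1) = -12 + 4*(U**2 - 1) = -12 + 4*(-1 + U**2) = -12 + (-4 + 4*U**2) = -16 + 4*U**2)
(-13630 - 8017)/(-16965 + (-7*0)*(v(H) + A(2))) = (-13630 - 8017)/(-16965 + (-7*0)*((-16 + 4*(-1)**2) + (13 + 2*2))) = -21647/(-16965 + 0*((-16 + 4*1) + (13 + 4))) = -21647/(-16965 + 0*((-16 + 4) + 17)) = -21647/(-16965 + 0*(-12 + 17)) = -21647/(-16965 + 0*5) = -21647/(-16965 + 0) = -21647/(-16965) = -21647*(-1/16965) = 21647/16965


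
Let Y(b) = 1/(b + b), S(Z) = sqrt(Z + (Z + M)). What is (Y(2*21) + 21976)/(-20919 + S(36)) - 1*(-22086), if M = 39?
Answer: 54121044132439/2450584920 - 369197*sqrt(111)/7351754760 ≈ 22085.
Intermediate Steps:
S(Z) = sqrt(39 + 2*Z) (S(Z) = sqrt(Z + (Z + 39)) = sqrt(Z + (39 + Z)) = sqrt(39 + 2*Z))
Y(b) = 1/(2*b)
(Y(2*21) + 21976)/(-20919 + S(36)) - 1*(-22086) = (1/(2*((2*21))) + 21976)/(-20919 + sqrt(39 + 2*36)) - 1*(-22086) = ((1/2)/42 + 21976)/(-20919 + sqrt(39 + 72)) + 22086 = ((1/2)*(1/42) + 21976)/(-20919 + sqrt(111)) + 22086 = (1/84 + 21976)/(-20919 + sqrt(111)) + 22086 = 1845985/(84*(-20919 + sqrt(111))) + 22086 = 22086 + 1845985/(84*(-20919 + sqrt(111)))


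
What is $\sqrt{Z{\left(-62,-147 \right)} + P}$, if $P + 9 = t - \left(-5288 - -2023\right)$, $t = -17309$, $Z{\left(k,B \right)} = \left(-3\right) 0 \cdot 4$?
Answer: $i \sqrt{14053} \approx 118.55 i$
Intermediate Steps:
$Z{\left(k,B \right)} = 0$ ($Z{\left(k,B \right)} = 0 \cdot 4 = 0$)
$P = -14053$ ($P = -9 - \left(12021 + 2023\right) = -9 - 14044 = -14053$)
$\sqrt{Z{\left(-62,-147 \right)} + P} = \sqrt{0 - 14053} = \sqrt{-14053} = i \sqrt{14053}$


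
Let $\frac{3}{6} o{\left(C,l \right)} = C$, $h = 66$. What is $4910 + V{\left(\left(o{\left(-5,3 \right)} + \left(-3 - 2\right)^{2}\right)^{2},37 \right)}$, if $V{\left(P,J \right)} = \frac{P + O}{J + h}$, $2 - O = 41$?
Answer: $\frac{505916}{103} \approx 4911.8$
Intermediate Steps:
$o{\left(C,l \right)} = 2 C$
$O = -39$ ($O = 2 - 41 = -39$)
$V{\left(P,J \right)} = \frac{-39 + P}{66 + J}$ ($V{\left(P,J \right)} = \frac{P - 39}{J + 66} = \frac{-39 + P}{66 + J}$)
$4910 + V{\left(\left(o{\left(-5,3 \right)} + \left(-3 - 2\right)^{2}\right)^{2},37 \right)} = 4910 + \frac{-39 + \left(2 \left(-5\right) + \left(-3 - 2\right)^{2}\right)^{2}}{66 + 37} = 4910 + \frac{-39 + \left(-10 + \left(-5\right)^{2}\right)^{2}}{103} = 4910 + \frac{-39 + \left(-10 + 25\right)^{2}}{103} = 4910 + \frac{-39 + 15^{2}}{103} = 4910 + \frac{-39 + 225}{103} = 4910 + \frac{1}{103} \cdot 186 = 4910 + \frac{186}{103} = \frac{505916}{103}$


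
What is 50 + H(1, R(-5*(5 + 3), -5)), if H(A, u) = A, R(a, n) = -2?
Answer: 51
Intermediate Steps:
50 + H(1, R(-5*(5 + 3), -5)) = 50 + 1 = 51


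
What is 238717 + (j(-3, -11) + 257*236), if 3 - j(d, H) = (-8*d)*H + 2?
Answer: 299634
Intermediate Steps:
j(d, H) = 1 + 8*H*d (j(d, H) = 3 - ((-8*d)*H + 2) = 3 - (-8*H*d + 2) = 3 - (2 - 8*H*d) = 3 + (-2 + 8*H*d) = 1 + 8*H*d)
238717 + (j(-3, -11) + 257*236) = 238717 + ((1 + 8*(-11)*(-3)) + 257*236) = 238717 + ((1 + 264) + 60652) = 238717 + (265 + 60652) = 238717 + 60917 = 299634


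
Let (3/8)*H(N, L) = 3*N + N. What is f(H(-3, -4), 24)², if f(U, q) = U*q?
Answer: 589824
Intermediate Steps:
H(N, L) = 32*N/3 (H(N, L) = 8*(3*N + N)/3 = 8*(4*N)/3 = 32*N/3)
f(H(-3, -4), 24)² = (((32/3)*(-3))*24)² = (-32*24)² = (-768)² = 589824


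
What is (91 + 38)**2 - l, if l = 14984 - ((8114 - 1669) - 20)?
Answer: 8082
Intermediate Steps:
l = 8559 (l = 14984 - (6445 - 20) = 14984 - 1*6425 = 14984 - 6425 = 8559)
(91 + 38)**2 - l = (91 + 38)**2 - 1*8559 = 129**2 - 8559 = 16641 - 8559 = 8082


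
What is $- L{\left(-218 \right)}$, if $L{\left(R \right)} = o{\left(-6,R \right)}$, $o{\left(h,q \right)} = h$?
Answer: $6$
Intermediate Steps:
$L{\left(R \right)} = -6$
$- L{\left(-218 \right)} = \left(-1\right) \left(-6\right) = 6$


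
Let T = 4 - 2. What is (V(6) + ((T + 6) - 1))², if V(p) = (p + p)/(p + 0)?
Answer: 81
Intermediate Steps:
T = 2
V(p) = 2 (V(p) = (2*p)/p = 2)
(V(6) + ((T + 6) - 1))² = (2 + ((2 + 6) - 1))² = (2 + (8 - 1))² = (2 + 7)² = 9² = 81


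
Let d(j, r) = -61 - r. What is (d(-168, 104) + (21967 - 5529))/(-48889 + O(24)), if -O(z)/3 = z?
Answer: -16273/48961 ≈ -0.33237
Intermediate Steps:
O(z) = -3*z
(d(-168, 104) + (21967 - 5529))/(-48889 + O(24)) = ((-61 - 1*104) + (21967 - 5529))/(-48889 - 3*24) = ((-61 - 104) + 16438)/(-48889 - 72) = (-165 + 16438)/(-48961) = 16273*(-1/48961) = -16273/48961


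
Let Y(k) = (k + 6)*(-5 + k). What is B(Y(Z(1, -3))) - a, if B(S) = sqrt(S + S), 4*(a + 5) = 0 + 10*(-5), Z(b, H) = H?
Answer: 35/2 + 4*I*sqrt(3) ≈ 17.5 + 6.9282*I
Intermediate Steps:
Y(k) = (-5 + k)*(6 + k) (Y(k) = (6 + k)*(-5 + k) = (-5 + k)*(6 + k))
a = -35/2 (a = -5 + (0 + 10*(-5))/4 = -5 + (0 - 50)/4 = -5 + (1/4)*(-50) = -5 - 25/2 = -35/2 ≈ -17.500)
B(S) = sqrt(2)*sqrt(S) (B(S) = sqrt(2*S) = sqrt(2)*sqrt(S))
B(Y(Z(1, -3))) - a = sqrt(2)*sqrt(-30 - 3 + (-3)**2) - 1*(-35/2) = sqrt(2)*sqrt(-30 - 3 + 9) + 35/2 = sqrt(2)*sqrt(-24) + 35/2 = sqrt(2)*(2*I*sqrt(6)) + 35/2 = 4*I*sqrt(3) + 35/2 = 35/2 + 4*I*sqrt(3)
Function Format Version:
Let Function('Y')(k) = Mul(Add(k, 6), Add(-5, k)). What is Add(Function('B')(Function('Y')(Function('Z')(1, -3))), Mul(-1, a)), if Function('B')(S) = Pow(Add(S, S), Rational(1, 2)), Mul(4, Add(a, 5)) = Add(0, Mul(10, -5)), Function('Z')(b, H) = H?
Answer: Add(Rational(35, 2), Mul(4, I, Pow(3, Rational(1, 2)))) ≈ Add(17.500, Mul(6.9282, I))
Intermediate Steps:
Function('Y')(k) = Mul(Add(-5, k), Add(6, k)) (Function('Y')(k) = Mul(Add(6, k), Add(-5, k)) = Mul(Add(-5, k), Add(6, k)))
a = Rational(-35, 2) (a = Add(-5, Mul(Rational(1, 4), Add(0, Mul(10, -5)))) = Add(-5, Mul(Rational(1, 4), Add(0, -50))) = Add(-5, Mul(Rational(1, 4), -50)) = Add(-5, Rational(-25, 2)) = Rational(-35, 2) ≈ -17.500)
Function('B')(S) = Mul(Pow(2, Rational(1, 2)), Pow(S, Rational(1, 2))) (Function('B')(S) = Pow(Mul(2, S), Rational(1, 2)) = Mul(Pow(2, Rational(1, 2)), Pow(S, Rational(1, 2))))
Add(Function('B')(Function('Y')(Function('Z')(1, -3))), Mul(-1, a)) = Add(Mul(Pow(2, Rational(1, 2)), Pow(Add(-30, -3, Pow(-3, 2)), Rational(1, 2))), Mul(-1, Rational(-35, 2))) = Add(Mul(Pow(2, Rational(1, 2)), Pow(Add(-30, -3, 9), Rational(1, 2))), Rational(35, 2)) = Add(Mul(Pow(2, Rational(1, 2)), Pow(-24, Rational(1, 2))), Rational(35, 2)) = Add(Mul(Pow(2, Rational(1, 2)), Mul(2, I, Pow(6, Rational(1, 2)))), Rational(35, 2)) = Add(Mul(4, I, Pow(3, Rational(1, 2))), Rational(35, 2)) = Add(Rational(35, 2), Mul(4, I, Pow(3, Rational(1, 2))))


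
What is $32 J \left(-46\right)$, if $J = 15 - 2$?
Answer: $-19136$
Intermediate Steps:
$J = 13$ ($J = 15 - 2 = 13$)
$32 J \left(-46\right) = 32 \cdot 13 \left(-46\right) = 416 \left(-46\right) = -19136$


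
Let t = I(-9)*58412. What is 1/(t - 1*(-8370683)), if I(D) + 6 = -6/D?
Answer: 3/24177457 ≈ 1.2408e-7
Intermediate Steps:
I(D) = -6 - 6/D
t = -934592/3 (t = (-6 - 6/(-9))*58412 = (-6 - 6*(-⅑))*58412 = (-6 + ⅔)*58412 = -16/3*58412 = -934592/3 ≈ -3.1153e+5)
1/(t - 1*(-8370683)) = 1/(-934592/3 - 1*(-8370683)) = 1/(-934592/3 + 8370683) = 1/(24177457/3) = 3/24177457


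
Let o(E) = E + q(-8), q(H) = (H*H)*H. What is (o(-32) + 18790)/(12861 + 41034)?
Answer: 6082/17965 ≈ 0.33855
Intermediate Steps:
q(H) = H³ (q(H) = H²*H = H³)
o(E) = -512 + E (o(E) = E + (-8)³ = E - 512 = -512 + E)
(o(-32) + 18790)/(12861 + 41034) = ((-512 - 32) + 18790)/(12861 + 41034) = (-544 + 18790)/53895 = 18246*(1/53895) = 6082/17965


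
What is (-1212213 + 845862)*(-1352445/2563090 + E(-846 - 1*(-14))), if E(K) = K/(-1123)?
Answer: -44965566013179/575670014 ≈ -78110.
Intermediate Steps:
E(K) = -K/1123 (E(K) = K*(-1/1123) = -K/1123)
(-1212213 + 845862)*(-1352445/2563090 + E(-846 - 1*(-14))) = (-1212213 + 845862)*(-1352445/2563090 - (-846 - 1*(-14))/1123) = -366351*(-1352445*1/2563090 - (-846 + 14)/1123) = -366351*(-270489/512618 - 1/1123*(-832)) = -366351*(-270489/512618 + 832/1123) = -366351*122739029/575670014 = -44965566013179/575670014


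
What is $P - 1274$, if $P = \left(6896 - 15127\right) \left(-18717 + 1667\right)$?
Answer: $140337276$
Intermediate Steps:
$P = 140338550$ ($P = \left(-8231\right) \left(-17050\right) = 140338550$)
$P - 1274 = 140338550 - 1274 = 140337276$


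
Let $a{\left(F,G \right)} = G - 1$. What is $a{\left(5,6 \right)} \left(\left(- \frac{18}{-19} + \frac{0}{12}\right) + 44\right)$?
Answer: $\frac{4270}{19} \approx 224.74$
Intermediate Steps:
$a{\left(F,G \right)} = -1 + G$ ($a{\left(F,G \right)} = G - 1 = -1 + G$)
$a{\left(5,6 \right)} \left(\left(- \frac{18}{-19} + \frac{0}{12}\right) + 44\right) = \left(-1 + 6\right) \left(\left(- \frac{18}{-19} + \frac{0}{12}\right) + 44\right) = 5 \left(\left(\left(-18\right) \left(- \frac{1}{19}\right) + 0 \cdot \frac{1}{12}\right) + 44\right) = 5 \left(\left(\frac{18}{19} + 0\right) + 44\right) = 5 \left(\frac{18}{19} + 44\right) = 5 \cdot \frac{854}{19} = \frac{4270}{19}$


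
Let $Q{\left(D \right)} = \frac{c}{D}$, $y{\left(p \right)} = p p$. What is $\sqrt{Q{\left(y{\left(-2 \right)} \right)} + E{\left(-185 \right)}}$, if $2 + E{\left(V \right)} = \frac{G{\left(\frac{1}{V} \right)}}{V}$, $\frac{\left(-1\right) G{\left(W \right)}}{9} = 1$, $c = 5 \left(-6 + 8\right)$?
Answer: $\frac{\sqrt{75110}}{370} \approx 0.74071$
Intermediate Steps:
$c = 10$ ($c = 5 \cdot 2 = 10$)
$G{\left(W \right)} = -9$ ($G{\left(W \right)} = \left(-9\right) 1 = -9$)
$E{\left(V \right)} = -2 - \frac{9}{V}$
$y{\left(p \right)} = p^{2}$
$Q{\left(D \right)} = \frac{10}{D}$
$\sqrt{Q{\left(y{\left(-2 \right)} \right)} + E{\left(-185 \right)}} = \sqrt{\frac{10}{\left(-2\right)^{2}} - \left(2 + \frac{9}{-185}\right)} = \sqrt{\frac{10}{4} - \frac{361}{185}} = \sqrt{10 \cdot \frac{1}{4} + \left(-2 + \frac{9}{185}\right)} = \sqrt{\frac{5}{2} - \frac{361}{185}} = \sqrt{\frac{203}{370}} = \frac{\sqrt{75110}}{370}$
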